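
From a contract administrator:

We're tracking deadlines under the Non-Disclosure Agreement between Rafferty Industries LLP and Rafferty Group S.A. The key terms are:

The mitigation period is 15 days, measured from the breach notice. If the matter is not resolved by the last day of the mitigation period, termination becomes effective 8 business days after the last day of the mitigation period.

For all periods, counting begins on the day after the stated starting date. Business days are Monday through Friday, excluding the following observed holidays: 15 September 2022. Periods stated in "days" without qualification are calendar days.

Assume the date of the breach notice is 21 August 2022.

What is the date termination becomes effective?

16 September 2022

Adding 15 calendar days to 21 August 2022 gives 5 September 2022, which is the last day of the mitigation period.
The date termination becomes effective: 8 business days after Monday, 5 September 2022, skipping weekends and the listed holiday on Sep 15 — Sep 6, Sep 7, Sep 8, Sep 9, Sep 12, Sep 13, Sep 14, Sep 16 — lands on Friday, 16 September 2022.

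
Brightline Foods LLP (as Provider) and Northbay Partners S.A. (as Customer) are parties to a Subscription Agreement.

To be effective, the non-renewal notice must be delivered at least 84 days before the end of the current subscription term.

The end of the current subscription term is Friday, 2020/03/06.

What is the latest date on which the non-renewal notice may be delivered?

2019/12/13

2020/03/06 minus 84 days is 2019/12/13.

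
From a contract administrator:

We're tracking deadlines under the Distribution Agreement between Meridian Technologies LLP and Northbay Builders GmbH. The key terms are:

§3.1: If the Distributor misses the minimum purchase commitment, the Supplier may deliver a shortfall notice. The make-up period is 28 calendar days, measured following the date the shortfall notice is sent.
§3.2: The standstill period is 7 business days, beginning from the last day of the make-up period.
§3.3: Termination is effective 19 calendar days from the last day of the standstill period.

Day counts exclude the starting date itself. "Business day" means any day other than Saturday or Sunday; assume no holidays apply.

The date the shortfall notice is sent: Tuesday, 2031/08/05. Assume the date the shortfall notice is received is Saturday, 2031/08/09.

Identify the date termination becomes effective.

2031/09/30

The last day of the make-up period: 28 calendar days after 2031/08/05 is 2031/09/02.
From Tuesday, 2031/09/02, 7 business days (Sep 3, Sep 4, Sep 5, Sep 8, Sep 9, Sep 10, Sep 11, skipping weekends) brings us to Thursday, 2031/09/11, which is the last day of the standstill period.
Adding 19 calendar days to 2031/09/11 gives 2031/09/30, which is the date termination becomes effective.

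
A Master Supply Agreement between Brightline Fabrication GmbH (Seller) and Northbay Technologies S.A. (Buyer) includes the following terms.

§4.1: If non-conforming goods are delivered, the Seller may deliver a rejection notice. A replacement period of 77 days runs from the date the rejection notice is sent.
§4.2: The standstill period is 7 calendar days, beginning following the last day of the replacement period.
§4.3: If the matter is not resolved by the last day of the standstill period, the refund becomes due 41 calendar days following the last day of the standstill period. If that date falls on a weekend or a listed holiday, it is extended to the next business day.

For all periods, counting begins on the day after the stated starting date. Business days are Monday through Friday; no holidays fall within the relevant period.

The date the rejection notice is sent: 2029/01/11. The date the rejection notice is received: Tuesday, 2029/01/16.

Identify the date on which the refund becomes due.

2029/05/16

The last day of the replacement period: 2029/01/11 + 77 days = 2029/03/29.
Adding 7 calendar days to 2029/03/29 gives 2029/04/05, which is the last day of the standstill period.
The date on which the refund becomes due: 2029/04/05 + 41 days = 2029/05/16. 2029/05/16 is a Wednesday, so no roll-forward applies.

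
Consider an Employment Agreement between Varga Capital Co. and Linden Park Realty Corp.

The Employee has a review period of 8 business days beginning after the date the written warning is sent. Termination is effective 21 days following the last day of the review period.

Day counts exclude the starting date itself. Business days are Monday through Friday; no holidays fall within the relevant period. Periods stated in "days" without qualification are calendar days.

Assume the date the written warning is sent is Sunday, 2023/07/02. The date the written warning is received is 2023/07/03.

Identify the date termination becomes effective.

2023/08/02

From Sunday, 2023/07/02, 8 business days (Jul 3, Jul 4, Jul 5, Jul 6, Jul 7, Jul 10, Jul 11, Jul 12, skipping weekends) brings us to Wednesday, 2023/07/12, which is the last day of the review period.
The date termination becomes effective: 2023/07/12 + 21 days = 2023/08/02.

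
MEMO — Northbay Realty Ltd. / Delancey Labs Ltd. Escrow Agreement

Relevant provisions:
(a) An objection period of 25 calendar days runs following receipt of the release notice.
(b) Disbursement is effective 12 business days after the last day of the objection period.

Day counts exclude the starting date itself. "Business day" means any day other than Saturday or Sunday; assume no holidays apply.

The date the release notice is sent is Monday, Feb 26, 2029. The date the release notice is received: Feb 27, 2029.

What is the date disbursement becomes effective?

The last day of the objection period: Feb 27, 2029 + 25 days = Mar 24, 2029.
From Saturday, Mar 24, 2029, 12 business days (Mar 26, Mar 27, Mar 28, Mar 29, …, Apr 6, Apr 9, Apr 10, skipping weekends) brings us to Tuesday, Apr 10, 2029, which is the date disbursement becomes effective.

Apr 10, 2029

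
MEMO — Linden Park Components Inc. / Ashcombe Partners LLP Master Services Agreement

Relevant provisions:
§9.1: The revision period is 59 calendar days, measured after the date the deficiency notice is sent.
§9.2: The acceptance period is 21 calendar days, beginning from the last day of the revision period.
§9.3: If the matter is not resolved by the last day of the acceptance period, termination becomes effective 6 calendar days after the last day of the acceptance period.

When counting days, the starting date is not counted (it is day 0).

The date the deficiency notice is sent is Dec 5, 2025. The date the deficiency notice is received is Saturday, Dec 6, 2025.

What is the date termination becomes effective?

Mar 1, 2026

Adding 59 calendar days to Dec 5, 2025 gives Feb 2, 2026, which is the last day of the revision period.
The last day of the acceptance period: 21 calendar days after Feb 2, 2026 is Feb 23, 2026.
The date termination becomes effective: 6 calendar days after Feb 23, 2026 is Mar 1, 2026.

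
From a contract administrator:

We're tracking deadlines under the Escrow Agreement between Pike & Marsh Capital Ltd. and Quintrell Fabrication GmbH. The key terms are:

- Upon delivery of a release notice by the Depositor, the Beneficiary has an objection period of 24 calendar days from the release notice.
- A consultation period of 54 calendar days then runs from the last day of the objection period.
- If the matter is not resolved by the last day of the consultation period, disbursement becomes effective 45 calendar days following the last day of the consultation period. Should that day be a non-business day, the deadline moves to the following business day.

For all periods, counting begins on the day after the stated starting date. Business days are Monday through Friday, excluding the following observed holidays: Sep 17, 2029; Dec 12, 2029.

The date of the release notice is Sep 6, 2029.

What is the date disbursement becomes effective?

The last day of the objection period: 24 calendar days after Sep 6, 2029 is Sep 30, 2029.
The last day of the consultation period: Sep 30, 2029 + 54 days = Nov 23, 2029.
The date disbursement becomes effective: 45 calendar days after Nov 23, 2029 is Jan 7, 2030. Jan 7, 2030 is a Monday and is not a listed holiday, so no roll-forward applies.

Jan 7, 2030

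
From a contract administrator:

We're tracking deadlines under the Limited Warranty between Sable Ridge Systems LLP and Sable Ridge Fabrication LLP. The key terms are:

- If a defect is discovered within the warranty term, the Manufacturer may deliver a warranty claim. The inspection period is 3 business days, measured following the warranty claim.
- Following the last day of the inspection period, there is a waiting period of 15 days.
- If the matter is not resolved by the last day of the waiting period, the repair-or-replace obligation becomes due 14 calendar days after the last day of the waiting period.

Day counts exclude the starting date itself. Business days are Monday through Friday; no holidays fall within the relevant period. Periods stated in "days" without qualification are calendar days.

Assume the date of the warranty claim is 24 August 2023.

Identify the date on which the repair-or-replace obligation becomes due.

27 September 2023

From Thursday, 24 August 2023, 3 business days (Aug 25, Aug 28, Aug 29, skipping weekends) brings us to Tuesday, 29 August 2023, which is the last day of the inspection period.
The last day of the waiting period: 29 August 2023 + 15 days = 13 September 2023.
The date on which the repair-or-replace obligation becomes due: 13 September 2023 + 14 days = 27 September 2023.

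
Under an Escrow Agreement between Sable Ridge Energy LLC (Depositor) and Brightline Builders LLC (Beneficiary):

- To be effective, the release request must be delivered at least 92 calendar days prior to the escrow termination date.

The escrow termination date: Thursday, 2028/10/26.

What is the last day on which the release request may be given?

Counting back 92 calendar days from 2028/10/26 gives 2028/07/26.

2028/07/26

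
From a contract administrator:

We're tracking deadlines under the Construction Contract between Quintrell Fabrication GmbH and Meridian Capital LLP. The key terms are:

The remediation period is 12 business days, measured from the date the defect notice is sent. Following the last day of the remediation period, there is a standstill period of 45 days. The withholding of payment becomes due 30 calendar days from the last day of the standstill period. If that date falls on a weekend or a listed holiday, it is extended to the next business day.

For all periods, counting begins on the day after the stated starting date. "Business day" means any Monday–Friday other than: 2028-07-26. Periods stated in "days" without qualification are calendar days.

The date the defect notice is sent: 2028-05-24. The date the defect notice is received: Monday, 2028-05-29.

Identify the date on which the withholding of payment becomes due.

The last day of the remediation period: 12 business days after Wednesday, 2028-05-24, skipping weekends — May 25, May 26, May 29, May 30, …, Jun 7, Jun 8, Jun 9 — lands on Friday, 2028-06-09.
The last day of the standstill period: 2028-06-09 + 45 days = 2028-07-24.
The date on which the withholding of payment becomes due: 30 calendar days after 2028-07-24 is 2028-08-23. 2028-08-23 is a Wednesday and is not a listed holiday, so no roll-forward applies.

2028-08-23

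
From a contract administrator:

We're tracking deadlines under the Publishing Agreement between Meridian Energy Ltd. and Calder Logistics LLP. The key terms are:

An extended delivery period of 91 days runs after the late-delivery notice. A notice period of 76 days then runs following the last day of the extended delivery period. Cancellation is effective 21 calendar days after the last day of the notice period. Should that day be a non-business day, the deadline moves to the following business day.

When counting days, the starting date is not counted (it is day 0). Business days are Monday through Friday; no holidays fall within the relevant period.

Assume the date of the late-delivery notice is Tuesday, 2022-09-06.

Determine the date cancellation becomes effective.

2023-03-13

Adding 91 calendar days to 2022-09-06 gives 2022-12-06, which is the last day of the extended delivery period.
Adding 76 calendar days to 2022-12-06 gives 2023-02-20, which is the last day of the notice period.
Adding 21 calendar days to 2023-02-20 gives 2023-03-13, which is the date cancellation becomes effective. 2023-03-13 is a Monday, so no roll-forward applies.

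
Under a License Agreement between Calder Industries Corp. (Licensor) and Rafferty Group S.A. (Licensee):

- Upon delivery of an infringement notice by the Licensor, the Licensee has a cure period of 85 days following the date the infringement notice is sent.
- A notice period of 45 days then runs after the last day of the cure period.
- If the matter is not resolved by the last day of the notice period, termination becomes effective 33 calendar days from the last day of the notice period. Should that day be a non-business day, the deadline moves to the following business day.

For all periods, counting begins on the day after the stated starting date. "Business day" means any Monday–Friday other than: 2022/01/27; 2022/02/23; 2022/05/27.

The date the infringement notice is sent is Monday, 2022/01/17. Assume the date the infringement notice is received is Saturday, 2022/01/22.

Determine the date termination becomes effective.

2022/06/29

The last day of the cure period: 2022/01/17 + 85 days = 2022/04/12.
The last day of the notice period: 2022/04/12 + 45 days = 2022/05/27.
The date termination becomes effective: 33 calendar days after 2022/05/27 is 2022/06/29. 2022/06/29 is a Wednesday and is not a listed holiday, so no roll-forward applies.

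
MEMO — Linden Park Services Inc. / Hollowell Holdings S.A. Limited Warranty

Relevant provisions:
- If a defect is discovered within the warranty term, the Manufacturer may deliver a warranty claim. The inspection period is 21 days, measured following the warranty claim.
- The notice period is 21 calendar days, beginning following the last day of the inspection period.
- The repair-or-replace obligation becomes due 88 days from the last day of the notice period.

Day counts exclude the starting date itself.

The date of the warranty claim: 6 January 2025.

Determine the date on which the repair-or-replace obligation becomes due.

16 May 2025

Adding 21 calendar days to 6 January 2025 gives 27 January 2025, which is the last day of the inspection period.
The last day of the notice period: 21 calendar days after 27 January 2025 is 17 February 2025.
The date on which the repair-or-replace obligation becomes due: 17 February 2025 + 88 days = 16 May 2025.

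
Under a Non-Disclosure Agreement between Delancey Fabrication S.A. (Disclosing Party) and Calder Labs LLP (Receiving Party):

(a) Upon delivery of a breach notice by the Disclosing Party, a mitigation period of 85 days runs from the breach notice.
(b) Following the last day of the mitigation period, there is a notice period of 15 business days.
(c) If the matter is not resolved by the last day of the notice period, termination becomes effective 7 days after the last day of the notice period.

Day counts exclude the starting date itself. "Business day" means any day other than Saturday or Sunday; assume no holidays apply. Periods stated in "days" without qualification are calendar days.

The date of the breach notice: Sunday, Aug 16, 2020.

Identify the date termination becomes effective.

Dec 7, 2020

Adding 85 calendar days to Aug 16, 2020 gives Nov 9, 2020, which is the last day of the mitigation period.
From Monday, Nov 9, 2020, 15 business days (Nov 10, Nov 11, Nov 12, Nov 13, …, Nov 26, Nov 27, Nov 30, skipping weekends) brings us to Monday, Nov 30, 2020, which is the last day of the notice period.
The date termination becomes effective: Nov 30, 2020 + 7 days = Dec 7, 2020.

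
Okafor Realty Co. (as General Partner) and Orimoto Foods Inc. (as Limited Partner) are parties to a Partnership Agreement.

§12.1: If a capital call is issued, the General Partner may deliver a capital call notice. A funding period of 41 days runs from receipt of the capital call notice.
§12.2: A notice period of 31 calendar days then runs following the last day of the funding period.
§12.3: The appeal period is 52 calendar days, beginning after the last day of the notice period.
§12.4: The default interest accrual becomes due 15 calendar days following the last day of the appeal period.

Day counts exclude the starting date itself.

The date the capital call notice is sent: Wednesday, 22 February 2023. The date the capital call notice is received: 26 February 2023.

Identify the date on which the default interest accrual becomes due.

15 July 2023

The last day of the funding period: 26 February 2023 + 41 days = 8 April 2023.
The last day of the notice period: 8 April 2023 + 31 days = 9 May 2023.
Adding 52 calendar days to 9 May 2023 gives 30 June 2023, which is the last day of the appeal period.
The date on which the default interest accrual becomes due: 15 calendar days after 30 June 2023 is 15 July 2023.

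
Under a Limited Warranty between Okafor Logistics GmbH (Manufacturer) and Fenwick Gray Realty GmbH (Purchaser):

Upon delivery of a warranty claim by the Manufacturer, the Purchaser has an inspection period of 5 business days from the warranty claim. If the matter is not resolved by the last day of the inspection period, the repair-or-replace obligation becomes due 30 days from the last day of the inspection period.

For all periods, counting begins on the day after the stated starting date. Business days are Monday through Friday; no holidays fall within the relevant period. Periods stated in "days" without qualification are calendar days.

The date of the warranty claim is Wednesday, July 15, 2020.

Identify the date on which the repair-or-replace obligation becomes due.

The last day of the inspection period: counting 5 business days from Wednesday, July 15, 2020 (Jul 16, Jul 17, Jul 20, Jul 21, Jul 22, skipping weekends) reaches Wednesday, July 22, 2020.
The date on which the repair-or-replace obligation becomes due: 30 calendar days after July 22, 2020 is August 21, 2020.

August 21, 2020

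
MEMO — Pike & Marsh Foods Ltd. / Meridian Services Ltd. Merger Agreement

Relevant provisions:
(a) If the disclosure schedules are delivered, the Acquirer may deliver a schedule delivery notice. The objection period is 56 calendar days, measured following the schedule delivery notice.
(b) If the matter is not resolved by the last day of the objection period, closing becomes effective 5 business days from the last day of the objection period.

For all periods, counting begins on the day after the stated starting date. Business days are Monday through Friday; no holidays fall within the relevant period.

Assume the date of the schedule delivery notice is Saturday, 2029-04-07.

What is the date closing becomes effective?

The last day of the objection period: 56 calendar days after 2029-04-07 is 2029-06-02.
The date closing becomes effective: counting 5 business days from Saturday, 2029-06-02 (Jun 4, Jun 5, Jun 6, Jun 7, Jun 8, skipping weekends) reaches Friday, 2029-06-08.

2029-06-08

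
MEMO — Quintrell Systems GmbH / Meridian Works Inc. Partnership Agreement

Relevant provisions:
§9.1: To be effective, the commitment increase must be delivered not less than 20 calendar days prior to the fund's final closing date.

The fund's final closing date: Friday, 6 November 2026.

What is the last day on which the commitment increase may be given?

17 October 2026

Counting back 20 calendar days from 6 November 2026 gives 17 October 2026.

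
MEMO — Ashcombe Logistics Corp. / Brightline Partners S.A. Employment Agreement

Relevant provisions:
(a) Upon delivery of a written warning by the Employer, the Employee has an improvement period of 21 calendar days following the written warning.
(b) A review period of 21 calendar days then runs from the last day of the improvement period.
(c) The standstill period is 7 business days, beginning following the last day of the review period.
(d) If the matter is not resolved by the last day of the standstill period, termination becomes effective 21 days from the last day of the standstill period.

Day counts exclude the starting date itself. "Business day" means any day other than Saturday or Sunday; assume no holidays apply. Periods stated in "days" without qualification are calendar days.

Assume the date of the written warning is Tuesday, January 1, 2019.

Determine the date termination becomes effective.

March 14, 2019

The last day of the improvement period: 21 calendar days after January 1, 2019 is January 22, 2019.
Adding 21 calendar days to January 22, 2019 gives February 12, 2019, which is the last day of the review period.
From Tuesday, February 12, 2019, 7 business days (Feb 13, Feb 14, Feb 15, Feb 18, Feb 19, Feb 20, Feb 21, skipping weekends) brings us to Thursday, February 21, 2019, which is the last day of the standstill period.
The date termination becomes effective: 21 calendar days after February 21, 2019 is March 14, 2019.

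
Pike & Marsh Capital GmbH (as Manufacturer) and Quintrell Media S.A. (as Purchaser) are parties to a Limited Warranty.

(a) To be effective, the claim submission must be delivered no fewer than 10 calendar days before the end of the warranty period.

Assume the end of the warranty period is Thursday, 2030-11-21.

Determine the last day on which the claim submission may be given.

2030-11-11

2030-11-21 minus 10 days is 2030-11-11.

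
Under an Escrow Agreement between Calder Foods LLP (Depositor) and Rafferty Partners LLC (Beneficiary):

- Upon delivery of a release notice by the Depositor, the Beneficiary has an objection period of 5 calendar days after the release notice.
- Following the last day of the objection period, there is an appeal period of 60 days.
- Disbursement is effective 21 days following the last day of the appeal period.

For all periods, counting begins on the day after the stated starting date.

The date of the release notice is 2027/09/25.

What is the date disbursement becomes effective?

The last day of the objection period: 5 calendar days after 2027/09/25 is 2027/09/30.
The last day of the appeal period: 60 calendar days after 2027/09/30 is 2027/11/29.
Adding 21 calendar days to 2027/11/29 gives 2027/12/20, which is the date disbursement becomes effective.

2027/12/20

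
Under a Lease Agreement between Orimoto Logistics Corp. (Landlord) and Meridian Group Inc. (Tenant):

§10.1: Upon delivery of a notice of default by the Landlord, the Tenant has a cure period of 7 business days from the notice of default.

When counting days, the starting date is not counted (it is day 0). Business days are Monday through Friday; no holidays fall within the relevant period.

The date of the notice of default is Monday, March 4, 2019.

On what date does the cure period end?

March 13, 2019

The last day of the cure period: 7 business days after Monday, March 4, 2019, skipping weekends — Mar 5, Mar 6, Mar 7, Mar 8, Mar 11, Mar 12, Mar 13 — lands on Wednesday, March 13, 2019.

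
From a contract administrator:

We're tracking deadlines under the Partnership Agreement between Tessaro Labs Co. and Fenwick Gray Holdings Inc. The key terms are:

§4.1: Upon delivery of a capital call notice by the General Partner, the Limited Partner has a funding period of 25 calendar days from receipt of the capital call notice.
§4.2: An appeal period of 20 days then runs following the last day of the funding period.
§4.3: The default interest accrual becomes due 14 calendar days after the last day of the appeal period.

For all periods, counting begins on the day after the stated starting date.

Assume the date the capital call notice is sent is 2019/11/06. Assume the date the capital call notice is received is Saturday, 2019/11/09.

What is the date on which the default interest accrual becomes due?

Adding 25 calendar days to 2019/11/09 gives 2019/12/04, which is the last day of the funding period.
The last day of the appeal period: 20 calendar days after 2019/12/04 is 2019/12/24.
Adding 14 calendar days to 2019/12/24 gives 2020/01/07, which is the date on which the default interest accrual becomes due.

2020/01/07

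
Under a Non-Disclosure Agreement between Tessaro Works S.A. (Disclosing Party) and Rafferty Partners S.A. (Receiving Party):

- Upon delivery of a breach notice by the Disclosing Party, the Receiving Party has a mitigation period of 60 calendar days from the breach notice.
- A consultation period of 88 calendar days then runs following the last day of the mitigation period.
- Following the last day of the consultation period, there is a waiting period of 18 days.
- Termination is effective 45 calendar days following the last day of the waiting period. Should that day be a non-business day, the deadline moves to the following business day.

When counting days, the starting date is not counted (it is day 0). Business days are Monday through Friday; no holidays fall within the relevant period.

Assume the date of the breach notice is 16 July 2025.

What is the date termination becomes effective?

The last day of the mitigation period: 60 calendar days after 16 July 2025 is 14 September 2025.
The last day of the consultation period: 14 September 2025 + 88 days = 11 December 2025.
The last day of the waiting period: 11 December 2025 + 18 days = 29 December 2025.
Adding 45 calendar days to 29 December 2025 gives 12 February 2026, which is the date termination becomes effective. 12 February 2026 is a Thursday, so no roll-forward applies.

12 February 2026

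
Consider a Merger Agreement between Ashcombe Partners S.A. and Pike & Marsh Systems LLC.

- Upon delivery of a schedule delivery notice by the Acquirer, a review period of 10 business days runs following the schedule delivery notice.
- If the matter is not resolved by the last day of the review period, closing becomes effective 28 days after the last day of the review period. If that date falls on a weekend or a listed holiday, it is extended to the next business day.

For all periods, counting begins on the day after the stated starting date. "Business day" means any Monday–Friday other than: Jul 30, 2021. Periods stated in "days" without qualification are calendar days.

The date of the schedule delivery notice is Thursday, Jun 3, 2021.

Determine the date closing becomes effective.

Jul 15, 2021

The last day of the review period: 10 business days after Thursday, Jun 3, 2021, skipping weekends — Jun 4, Jun 7, Jun 8, Jun 9, Jun 10, Jun 11, Jun 14, Jun 15, Jun 16, Jun 17 — lands on Thursday, Jun 17, 2021.
Adding 28 calendar days to Jun 17, 2021 gives Jul 15, 2021, which is the date closing becomes effective. Jul 15, 2021 is a Thursday and is not a listed holiday, so no roll-forward applies.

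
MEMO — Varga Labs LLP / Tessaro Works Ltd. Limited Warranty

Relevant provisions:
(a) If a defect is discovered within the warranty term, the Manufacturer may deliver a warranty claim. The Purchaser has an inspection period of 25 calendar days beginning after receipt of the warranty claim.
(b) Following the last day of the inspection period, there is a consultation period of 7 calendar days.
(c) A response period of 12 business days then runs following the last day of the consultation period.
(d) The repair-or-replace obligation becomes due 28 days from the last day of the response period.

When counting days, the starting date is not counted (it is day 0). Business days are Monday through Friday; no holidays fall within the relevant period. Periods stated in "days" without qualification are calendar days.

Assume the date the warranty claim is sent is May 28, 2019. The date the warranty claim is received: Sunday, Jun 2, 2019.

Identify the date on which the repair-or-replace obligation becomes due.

Aug 19, 2019

Adding 25 calendar days to Jun 2, 2019 gives Jun 27, 2019, which is the last day of the inspection period.
The last day of the consultation period: Jun 27, 2019 + 7 days = Jul 4, 2019.
The last day of the response period: counting 12 business days from Thursday, Jul 4, 2019 (Jul 5, Jul 8, Jul 9, Jul 10, …, Jul 18, Jul 19, Jul 22, skipping weekends) reaches Monday, Jul 22, 2019.
The date on which the repair-or-replace obligation becomes due: Jul 22, 2019 + 28 days = Aug 19, 2019.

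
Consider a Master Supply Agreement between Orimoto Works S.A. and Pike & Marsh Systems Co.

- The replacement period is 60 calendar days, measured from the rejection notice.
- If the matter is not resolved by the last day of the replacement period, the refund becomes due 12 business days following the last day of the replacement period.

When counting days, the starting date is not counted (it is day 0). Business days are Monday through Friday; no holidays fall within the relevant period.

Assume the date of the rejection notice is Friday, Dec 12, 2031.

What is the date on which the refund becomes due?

Feb 26, 2032

The last day of the replacement period: 60 calendar days after Dec 12, 2031 is Feb 10, 2032.
The date on which the refund becomes due: counting 12 business days from Tuesday, Feb 10, 2032 (Feb 11, Feb 12, Feb 13, Feb 16, …, Feb 24, Feb 25, Feb 26, skipping weekends) reaches Thursday, Feb 26, 2032.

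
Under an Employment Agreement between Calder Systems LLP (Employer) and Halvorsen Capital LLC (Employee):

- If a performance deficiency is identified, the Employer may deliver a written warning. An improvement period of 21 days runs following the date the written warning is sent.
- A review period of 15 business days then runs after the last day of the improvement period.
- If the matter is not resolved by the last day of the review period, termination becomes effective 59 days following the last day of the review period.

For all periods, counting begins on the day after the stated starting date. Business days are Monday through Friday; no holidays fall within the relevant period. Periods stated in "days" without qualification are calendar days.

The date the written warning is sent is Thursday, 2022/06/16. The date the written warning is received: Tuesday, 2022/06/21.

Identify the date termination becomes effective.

2022/09/25

Adding 21 calendar days to 2022/06/16 gives 2022/07/07, which is the last day of the improvement period.
From Thursday, 2022/07/07, 15 business days (Jul 8, Jul 11, Jul 12, Jul 13, …, Jul 26, Jul 27, Jul 28, skipping weekends) brings us to Thursday, 2022/07/28, which is the last day of the review period.
The date termination becomes effective: 59 calendar days after 2022/07/28 is 2022/09/25.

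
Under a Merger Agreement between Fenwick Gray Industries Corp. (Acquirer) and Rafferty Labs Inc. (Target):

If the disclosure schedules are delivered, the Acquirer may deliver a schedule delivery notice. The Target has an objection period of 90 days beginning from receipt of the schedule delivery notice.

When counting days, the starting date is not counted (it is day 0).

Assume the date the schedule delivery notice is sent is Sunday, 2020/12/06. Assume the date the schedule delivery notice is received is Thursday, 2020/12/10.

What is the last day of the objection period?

2021/03/10

The last day of the objection period: 90 calendar days after 2020/12/10 is 2021/03/10.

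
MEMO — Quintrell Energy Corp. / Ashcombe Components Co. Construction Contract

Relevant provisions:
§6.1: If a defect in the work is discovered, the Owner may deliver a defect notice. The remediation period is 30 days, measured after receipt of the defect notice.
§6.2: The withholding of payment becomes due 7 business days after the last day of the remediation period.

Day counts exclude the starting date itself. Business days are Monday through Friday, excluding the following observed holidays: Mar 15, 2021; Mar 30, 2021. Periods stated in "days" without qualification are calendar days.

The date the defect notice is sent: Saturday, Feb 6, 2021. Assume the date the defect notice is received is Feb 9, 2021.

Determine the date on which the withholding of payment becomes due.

The last day of the remediation period: 30 calendar days after Feb 9, 2021 is Mar 11, 2021.
The date on which the withholding of payment becomes due: 7 business days after Thursday, Mar 11, 2021, skipping weekends and the listed holiday on Mar 15 — Mar 12, Mar 16, Mar 17, Mar 18, Mar 19, Mar 22, Mar 23 — lands on Tuesday, Mar 23, 2021.

Mar 23, 2021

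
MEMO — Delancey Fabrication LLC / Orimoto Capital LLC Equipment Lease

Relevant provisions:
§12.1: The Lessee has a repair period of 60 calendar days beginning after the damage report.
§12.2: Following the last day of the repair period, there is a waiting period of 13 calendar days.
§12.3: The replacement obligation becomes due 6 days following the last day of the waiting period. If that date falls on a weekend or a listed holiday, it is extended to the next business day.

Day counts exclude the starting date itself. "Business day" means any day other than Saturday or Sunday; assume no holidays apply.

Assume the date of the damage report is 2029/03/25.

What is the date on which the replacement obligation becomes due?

2029/06/12

Adding 60 calendar days to 2029/03/25 gives 2029/05/24, which is the last day of the repair period.
The last day of the waiting period: 13 calendar days after 2029/05/24 is 2029/06/06.
The date on which the replacement obligation becomes due: 2029/06/06 + 6 days = 2029/06/12. 2029/06/12 is a Tuesday, so no roll-forward applies.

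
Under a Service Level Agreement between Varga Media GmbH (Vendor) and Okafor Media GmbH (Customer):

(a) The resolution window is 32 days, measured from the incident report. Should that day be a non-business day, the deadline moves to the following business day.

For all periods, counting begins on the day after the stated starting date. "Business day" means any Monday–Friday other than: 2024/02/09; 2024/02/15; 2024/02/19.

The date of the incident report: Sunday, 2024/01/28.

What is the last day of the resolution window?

2024/02/29

Adding 32 calendar days to 2024/01/28 gives 2024/02/29, which is the last day of the resolution window. 2024/02/29 is a Thursday and is not a listed holiday, so no roll-forward applies.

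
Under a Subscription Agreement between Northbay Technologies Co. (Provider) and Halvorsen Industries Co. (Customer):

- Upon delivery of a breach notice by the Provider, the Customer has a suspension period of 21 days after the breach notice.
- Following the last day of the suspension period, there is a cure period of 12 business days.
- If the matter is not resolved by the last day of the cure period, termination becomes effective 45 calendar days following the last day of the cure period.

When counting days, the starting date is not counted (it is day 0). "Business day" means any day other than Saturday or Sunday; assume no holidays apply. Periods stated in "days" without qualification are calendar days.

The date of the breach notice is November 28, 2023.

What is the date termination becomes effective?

The last day of the suspension period: 21 calendar days after November 28, 2023 is December 19, 2023.
From Tuesday, December 19, 2023, 12 business days (Dec 20, Dec 21, Dec 22, Dec 25, …, Jan 2, Jan 3, Jan 4, skipping weekends) brings us to Thursday, January 4, 2024, which is the last day of the cure period.
The date termination becomes effective: 45 calendar days after January 4, 2024 is February 18, 2024.

February 18, 2024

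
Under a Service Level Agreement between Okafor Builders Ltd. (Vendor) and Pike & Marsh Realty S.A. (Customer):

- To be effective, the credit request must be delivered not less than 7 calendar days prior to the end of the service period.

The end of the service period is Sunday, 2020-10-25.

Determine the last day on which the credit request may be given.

2020-10-18

Counting back 7 calendar days from 2020-10-25 gives 2020-10-18.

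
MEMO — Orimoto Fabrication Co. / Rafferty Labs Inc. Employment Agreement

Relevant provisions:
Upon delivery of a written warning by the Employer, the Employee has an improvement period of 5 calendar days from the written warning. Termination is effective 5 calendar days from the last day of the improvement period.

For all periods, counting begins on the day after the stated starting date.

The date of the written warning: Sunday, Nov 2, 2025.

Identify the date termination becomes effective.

The last day of the improvement period: Nov 2, 2025 + 5 days = Nov 7, 2025.
Adding 5 calendar days to Nov 7, 2025 gives Nov 12, 2025, which is the date termination becomes effective.

Nov 12, 2025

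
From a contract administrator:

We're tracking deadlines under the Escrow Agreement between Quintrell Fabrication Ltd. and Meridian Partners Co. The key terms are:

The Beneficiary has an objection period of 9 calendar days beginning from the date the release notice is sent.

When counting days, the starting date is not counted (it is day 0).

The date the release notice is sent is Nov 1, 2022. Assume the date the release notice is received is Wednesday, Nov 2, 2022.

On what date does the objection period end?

The last day of the objection period: Nov 1, 2022 + 9 days = Nov 10, 2022.

Nov 10, 2022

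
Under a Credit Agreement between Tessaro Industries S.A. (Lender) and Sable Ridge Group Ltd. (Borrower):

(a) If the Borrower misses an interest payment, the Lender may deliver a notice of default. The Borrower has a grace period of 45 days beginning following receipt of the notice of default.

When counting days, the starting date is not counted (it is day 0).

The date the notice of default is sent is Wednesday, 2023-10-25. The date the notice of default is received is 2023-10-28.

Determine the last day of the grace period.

2023-12-12

The last day of the grace period: 2023-10-28 + 45 days = 2023-12-12.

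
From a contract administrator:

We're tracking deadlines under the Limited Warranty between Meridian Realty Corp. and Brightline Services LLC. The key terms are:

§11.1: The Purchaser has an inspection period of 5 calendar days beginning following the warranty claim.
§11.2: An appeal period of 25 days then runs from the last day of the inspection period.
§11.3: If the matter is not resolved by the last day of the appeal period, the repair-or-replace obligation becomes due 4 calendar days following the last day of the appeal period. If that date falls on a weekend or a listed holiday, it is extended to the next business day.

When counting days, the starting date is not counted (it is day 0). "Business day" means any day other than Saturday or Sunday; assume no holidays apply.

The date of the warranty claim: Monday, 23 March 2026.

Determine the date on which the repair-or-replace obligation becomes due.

27 April 2026

The last day of the inspection period: 5 calendar days after 23 March 2026 is 28 March 2026.
The last day of the appeal period: 28 March 2026 + 25 days = 22 April 2026.
Adding 4 calendar days to 22 April 2026 gives 26 April 2026, which is the date on which the repair-or-replace obligation becomes due. That falls on a Sunday, so it rolls to the next business day, Monday, 27 April 2026.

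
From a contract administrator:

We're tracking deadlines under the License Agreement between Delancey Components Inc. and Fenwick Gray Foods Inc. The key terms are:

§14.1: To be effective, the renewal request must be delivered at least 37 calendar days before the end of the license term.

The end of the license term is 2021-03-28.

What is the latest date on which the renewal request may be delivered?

2021-02-19

2021-03-28 minus 37 days is 2021-02-19.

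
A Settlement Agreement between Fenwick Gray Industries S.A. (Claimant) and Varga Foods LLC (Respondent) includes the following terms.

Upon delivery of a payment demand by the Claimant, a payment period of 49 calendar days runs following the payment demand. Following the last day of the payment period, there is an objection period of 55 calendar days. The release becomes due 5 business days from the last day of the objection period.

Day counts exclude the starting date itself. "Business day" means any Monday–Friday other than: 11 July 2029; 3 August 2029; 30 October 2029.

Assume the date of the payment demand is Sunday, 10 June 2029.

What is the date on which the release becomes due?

28 September 2029

The last day of the payment period: 10 June 2029 + 49 days = 29 July 2029.
The last day of the objection period: 55 calendar days after 29 July 2029 is 22 September 2029.
The date on which the release becomes due: 5 business days after Saturday, 22 September 2029, skipping weekends — Sep 24, Sep 25, Sep 26, Sep 27, Sep 28 — lands on Friday, 28 September 2029.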